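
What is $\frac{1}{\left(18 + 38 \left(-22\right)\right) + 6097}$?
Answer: $\frac{1}{5279} \approx 0.00018943$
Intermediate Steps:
$\frac{1}{\left(18 + 38 \left(-22\right)\right) + 6097} = \frac{1}{\left(18 - 836\right) + 6097} = \frac{1}{-818 + 6097} = \frac{1}{5279}$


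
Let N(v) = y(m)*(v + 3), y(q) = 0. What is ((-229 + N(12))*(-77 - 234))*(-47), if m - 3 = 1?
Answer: -3347293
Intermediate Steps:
m = 4 (m = 3 + 1 = 4)
N(v) = 0 (N(v) = 0*(v + 3) = 0*(3 + v) = 0)
((-229 + N(12))*(-77 - 234))*(-47) = ((-229 + 0)*(-77 - 234))*(-47) = -229*(-311)*(-47) = 71219*(-47) = -3347293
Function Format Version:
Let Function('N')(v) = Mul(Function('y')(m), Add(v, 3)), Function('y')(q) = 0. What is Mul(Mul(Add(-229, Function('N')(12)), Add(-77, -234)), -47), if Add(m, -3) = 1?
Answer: -3347293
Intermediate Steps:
m = 4 (m = Add(3, 1) = 4)
Function('N')(v) = 0 (Function('N')(v) = Mul(0, Add(v, 3)) = Mul(0, Add(3, v)) = 0)
Mul(Mul(Add(-229, Function('N')(12)), Add(-77, -234)), -47) = Mul(Mul(Add(-229, 0), Add(-77, -234)), -47) = Mul(Mul(-229, -311), -47) = Mul(71219, -47) = -3347293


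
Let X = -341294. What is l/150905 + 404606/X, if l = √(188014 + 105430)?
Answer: -202303/170647 + 2*√73361/150905 ≈ -1.1819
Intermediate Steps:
l = 2*√73361 (l = √293444 = 2*√73361 ≈ 541.71)
l/150905 + 404606/X = (2*√73361)/150905 + 404606/(-341294) = (2*√73361)*(1/150905) + 404606*(-1/341294) = 2*√73361/150905 - 202303/170647 = -202303/170647 + 2*√73361/150905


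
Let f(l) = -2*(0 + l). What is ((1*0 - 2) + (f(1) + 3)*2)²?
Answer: 0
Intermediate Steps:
f(l) = -2*l
((1*0 - 2) + (f(1) + 3)*2)² = ((1*0 - 2) + (-2*1 + 3)*2)² = ((0 - 2) + (-2 + 3)*2)² = (-2 + 1*2)² = (-2 + 2)² = 0² = 0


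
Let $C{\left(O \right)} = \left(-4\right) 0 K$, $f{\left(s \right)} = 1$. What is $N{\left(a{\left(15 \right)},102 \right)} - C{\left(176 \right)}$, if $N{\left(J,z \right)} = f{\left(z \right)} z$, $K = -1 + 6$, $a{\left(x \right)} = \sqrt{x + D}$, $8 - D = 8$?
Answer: $102$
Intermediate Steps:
$D = 0$ ($D = 8 - 8 = 0$)
$a{\left(x \right)} = \sqrt{x}$ ($a{\left(x \right)} = \sqrt{x + 0} = \sqrt{x}$)
$K = 5$
$N{\left(J,z \right)} = z$ ($N{\left(J,z \right)} = 1 z = z$)
$C{\left(O \right)} = 0$ ($C{\left(O \right)} = \left(-4\right) 0 \cdot 5 = 0 \cdot 5 = 0$)
$N{\left(a{\left(15 \right)},102 \right)} - C{\left(176 \right)} = 102 - 0 = 102 + 0 = 102$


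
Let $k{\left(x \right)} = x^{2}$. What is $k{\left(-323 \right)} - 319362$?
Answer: $-215033$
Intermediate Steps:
$k{\left(-323 \right)} - 319362 = \left(-323\right)^{2} - 319362 = 104329 - 319362 = -215033$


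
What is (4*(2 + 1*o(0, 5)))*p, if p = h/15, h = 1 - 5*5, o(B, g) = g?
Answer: -224/5 ≈ -44.800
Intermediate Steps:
h = -24 (h = 1 - 25 = -24)
p = -8/5 (p = -24/15 = -24*1/15 = -8/5 ≈ -1.6000)
(4*(2 + 1*o(0, 5)))*p = (4*(2 + 1*5))*(-8/5) = (4*(2 + 5))*(-8/5) = (4*7)*(-8/5) = 28*(-8/5) = -224/5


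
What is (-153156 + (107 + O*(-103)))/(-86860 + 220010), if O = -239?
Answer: -64216/66575 ≈ -0.96457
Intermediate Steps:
(-153156 + (107 + O*(-103)))/(-86860 + 220010) = (-153156 + (107 - 239*(-103)))/(-86860 + 220010) = (-153156 + (107 + 24617))/133150 = (-153156 + 24724)*(1/133150) = -128432*1/133150 = -64216/66575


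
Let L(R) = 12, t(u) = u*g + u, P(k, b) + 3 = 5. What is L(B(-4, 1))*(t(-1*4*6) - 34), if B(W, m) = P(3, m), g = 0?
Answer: -696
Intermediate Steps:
P(k, b) = 2 (P(k, b) = -3 + 5 = 2)
B(W, m) = 2
t(u) = u (t(u) = u*0 + u = 0 + u = u)
L(B(-4, 1))*(t(-1*4*6) - 34) = 12*(-1*4*6 - 34) = 12*(-4*6 - 34) = 12*(-24 - 34) = 12*(-58) = -696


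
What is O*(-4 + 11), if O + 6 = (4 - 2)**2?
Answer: -14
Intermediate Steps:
O = -2 (O = -6 + (4 - 2)**2 = -6 + 2**2 = -6 + 4 = -2)
O*(-4 + 11) = -2*(-4 + 11) = -2*7 = -14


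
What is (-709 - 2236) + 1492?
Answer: -1453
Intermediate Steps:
(-709 - 2236) + 1492 = -2945 + 1492 = -1453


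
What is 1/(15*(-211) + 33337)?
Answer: 1/30172 ≈ 3.3143e-5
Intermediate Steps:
1/(15*(-211) + 33337) = 1/(-3165 + 33337) = 1/30172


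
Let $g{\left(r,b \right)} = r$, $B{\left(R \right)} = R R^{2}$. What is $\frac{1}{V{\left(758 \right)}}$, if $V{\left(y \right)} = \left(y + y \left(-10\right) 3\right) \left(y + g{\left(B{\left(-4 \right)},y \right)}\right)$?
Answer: $- \frac{1}{15255508} \approx -6.555 \cdot 10^{-8}$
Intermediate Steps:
$B{\left(R \right)} = R^{3}$
$V{\left(y \right)} = - 29 y \left(-64 + y\right)$ ($V{\left(y \right)} = \left(y + y \left(-10\right) 3\right) \left(y + \left(-4\right)^{3}\right) = \left(y + - 10 y 3\right) \left(y - 64\right) = \left(y - 30 y\right) \left(-64 + y\right) = - 29 y \left(-64 + y\right)$)
$\frac{1}{V{\left(758 \right)}} = \frac{1}{29 \cdot 758 \left(64 - 758\right)} = \frac{1}{29 \cdot 758 \left(-694\right)} = \frac{1}{-15255508} = - \frac{1}{15255508}$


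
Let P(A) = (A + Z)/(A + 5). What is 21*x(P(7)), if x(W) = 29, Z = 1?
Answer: 609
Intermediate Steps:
P(A) = (1 + A)/(5 + A) (P(A) = (A + 1)/(A + 5) = (1 + A)/(5 + A))
21*x(P(7)) = 21*29 = 609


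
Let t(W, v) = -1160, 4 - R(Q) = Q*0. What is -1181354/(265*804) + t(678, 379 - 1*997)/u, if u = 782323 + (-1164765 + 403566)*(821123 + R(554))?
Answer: -7383938216380087/1331710797024870 ≈ -5.5447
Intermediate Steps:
R(Q) = 4 (R(Q) = 4 - Q*0 = 4 - 1*0 = 4 + 0 = 4)
u = -625040268950 (u = 782323 + (-1164765 + 403566)*(821123 + 4) = 782323 - 761199*821127 = 782323 - 625041051273 = -625040268950)
-1181354/(265*804) + t(678, 379 - 1*997)/u = -1181354/(265*804) - 1160/(-625040268950) = -1181354/213060 - 1160*(-1/625040268950) = -1181354*1/213060 + 116/62504026895 = -590677/106530 + 116/62504026895 = -7383938216380087/1331710797024870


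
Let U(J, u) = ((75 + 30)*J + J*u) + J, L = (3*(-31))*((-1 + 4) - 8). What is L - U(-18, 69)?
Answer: 3615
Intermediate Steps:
L = 465 (L = -93*(3 - 8) = -93*(-5) = 465)
U(J, u) = 106*J + J*u (U(J, u) = (105*J + J*u) + J = 106*J + J*u)
L - U(-18, 69) = 465 - (-18)*(106 + 69) = 465 - (-18)*175 = 465 - 1*(-3150) = 465 + 3150 = 3615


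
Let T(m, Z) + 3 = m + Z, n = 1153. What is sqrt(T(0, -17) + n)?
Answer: sqrt(1133) ≈ 33.660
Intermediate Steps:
T(m, Z) = -3 + Z + m (T(m, Z) = -3 + (m + Z) = -3 + (Z + m) = -3 + Z + m)
sqrt(T(0, -17) + n) = sqrt((-3 - 17 + 0) + 1153) = sqrt(-20 + 1153) = sqrt(1133)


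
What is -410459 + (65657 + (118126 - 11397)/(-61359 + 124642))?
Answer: -21819998237/63283 ≈ -3.4480e+5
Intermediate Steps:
-410459 + (65657 + (118126 - 11397)/(-61359 + 124642)) = -410459 + (65657 + 106729/63283) = -410459 + 4155078660/63283 = -21819998237/63283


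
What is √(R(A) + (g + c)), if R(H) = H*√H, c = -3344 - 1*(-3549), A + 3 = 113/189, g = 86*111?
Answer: √(348315471 - 1362*I*√9534)/189 ≈ 98.747 - 0.018851*I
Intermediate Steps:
g = 9546
A = -454/189 (A = -3 + 113/189 = -454/189 ≈ -2.4021)
c = 205 (c = -3344 + 3549 = 205)
R(H) = H^(3/2)
√(R(A) + (g + c)) = √((-454/189)^(3/2) + (9546 + 205)) = √(-454*I*√9534/11907 + 9751) = √(9751 - 454*I*√9534/11907)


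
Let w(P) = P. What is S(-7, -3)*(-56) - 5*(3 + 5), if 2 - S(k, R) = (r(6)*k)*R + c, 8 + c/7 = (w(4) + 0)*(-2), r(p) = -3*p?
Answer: -27592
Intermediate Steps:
c = -112 (c = -56 + 7*((4 + 0)*(-2)) = -56 + 7*(4*(-2)) = -56 + 7*(-8) = -56 - 56 = -112)
S(k, R) = 114 + 18*R*k (S(k, R) = 2 - (((-3*6)*k)*R - 112) = 2 - ((-18*k)*R - 112) = 2 - (-18*R*k - 112) = 2 - (-112 - 18*R*k) = 2 + (112 + 18*R*k) = 114 + 18*R*k)
S(-7, -3)*(-56) - 5*(3 + 5) = (114 + 18*(-3)*(-7))*(-56) - 5*(3 + 5) = (114 + 378)*(-56) - 5*8 = 492*(-56) - 40 = -27552 - 40 = -27592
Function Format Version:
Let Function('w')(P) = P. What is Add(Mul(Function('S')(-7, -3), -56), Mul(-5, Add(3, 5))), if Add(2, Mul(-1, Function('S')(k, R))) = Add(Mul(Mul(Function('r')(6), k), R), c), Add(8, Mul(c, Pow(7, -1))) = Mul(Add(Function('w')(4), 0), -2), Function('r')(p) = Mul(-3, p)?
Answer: -27592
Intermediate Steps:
c = -112 (c = Add(-56, Mul(7, Mul(Add(4, 0), -2))) = Add(-56, Mul(7, Mul(4, -2))) = Add(-56, Mul(7, -8)) = Add(-56, -56) = -112)
Function('S')(k, R) = Add(114, Mul(18, R, k)) (Function('S')(k, R) = Add(2, Mul(-1, Add(Mul(Mul(Mul(-3, 6), k), R), -112))) = Add(2, Mul(-1, Add(Mul(Mul(-18, k), R), -112))) = Add(2, Mul(-1, Add(Mul(-18, R, k), -112))) = Add(2, Mul(-1, Add(-112, Mul(-18, R, k)))) = Add(2, Add(112, Mul(18, R, k))) = Add(114, Mul(18, R, k)))
Add(Mul(Function('S')(-7, -3), -56), Mul(-5, Add(3, 5))) = Add(Mul(Add(114, Mul(18, -3, -7)), -56), Mul(-5, Add(3, 5))) = Add(Mul(Add(114, 378), -56), Mul(-5, 8)) = Add(Mul(492, -56), -40) = Add(-27552, -40) = -27592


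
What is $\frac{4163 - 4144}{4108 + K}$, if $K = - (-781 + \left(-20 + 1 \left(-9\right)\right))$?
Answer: $\frac{19}{4918} \approx 0.0038634$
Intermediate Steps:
$K = 810$ ($K = - (-781 - 29) = \left(-1\right) \left(-810\right) = 810$)
$\frac{4163 - 4144}{4108 + K} = \frac{4163 - 4144}{4108 + 810} = \frac{19}{4918}$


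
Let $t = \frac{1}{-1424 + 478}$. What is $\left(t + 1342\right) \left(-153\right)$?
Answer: $- \frac{194238243}{946} \approx -2.0533 \cdot 10^{5}$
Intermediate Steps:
$t = - \frac{1}{946}$ ($t = \frac{1}{-946} = - \frac{1}{946} \approx -0.0010571$)
$\left(t + 1342\right) \left(-153\right) = \left(- \frac{1}{946} + 1342\right) \left(-153\right) = \frac{1269531}{946} \left(-153\right) = - \frac{194238243}{946}$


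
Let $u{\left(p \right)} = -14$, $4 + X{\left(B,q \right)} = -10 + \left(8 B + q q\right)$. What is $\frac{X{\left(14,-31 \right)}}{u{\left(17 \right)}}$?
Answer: $- \frac{1059}{14} \approx -75.643$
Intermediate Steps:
$X{\left(B,q \right)} = -14 + q^{2} + 8 B$ ($X{\left(B,q \right)} = -4 - \left(10 - 8 B - q q\right) = -4 - \left(10 - q^{2} - 8 B\right) = -4 + \left(-10 + q^{2} + 8 B\right) = -14 + q^{2} + 8 B$)
$\frac{X{\left(14,-31 \right)}}{u{\left(17 \right)}} = \frac{-14 + \left(-31\right)^{2} + 8 \cdot 14}{-14} = \left(-14 + 961 + 112\right) \left(- \frac{1}{14}\right) = 1059 \left(- \frac{1}{14}\right) = - \frac{1059}{14}$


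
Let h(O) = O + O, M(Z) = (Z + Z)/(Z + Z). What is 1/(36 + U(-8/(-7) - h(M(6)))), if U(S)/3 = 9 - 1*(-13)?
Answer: 1/102 ≈ 0.0098039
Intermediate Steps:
M(Z) = 1 (M(Z) = (2*Z)/((2*Z)) = (2*Z)*(1/(2*Z)) = 1)
h(O) = 2*O
U(S) = 66 (U(S) = 3*(9 - 1*(-13)) = 3*(9 + 13) = 3*22 = 66)
1/(36 + U(-8/(-7) - h(M(6)))) = 1/(36 + 66) = 1/102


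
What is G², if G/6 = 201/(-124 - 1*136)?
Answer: 363609/16900 ≈ 21.515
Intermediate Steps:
G = -603/130 (G = 6*(201/(-124 - 1*136)) = 6*(201/(-124 - 136)) = 6*(201/(-260)) = 6*(201*(-1/260)) = 6*(-201/260) = -603/130 ≈ -4.6385)
G² = (-603/130)² = 363609/16900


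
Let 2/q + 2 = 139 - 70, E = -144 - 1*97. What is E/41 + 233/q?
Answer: 639569/82 ≈ 7799.6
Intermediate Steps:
E = -241 (E = -144 - 97 = -241)
q = 2/67 (q = 2/(-2 + (139 - 70)) = 2/(-2 + 69) = 2/67 ≈ 0.029851)
E/41 + 233/q = -241/41 + 233/(2/67) = -241*1/41 + 233*(67/2) = -241/41 + 15611/2 = 639569/82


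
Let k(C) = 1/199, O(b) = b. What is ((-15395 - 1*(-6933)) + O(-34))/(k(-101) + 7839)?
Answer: -845352/779981 ≈ -1.0838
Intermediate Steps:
k(C) = 1/199
((-15395 - 1*(-6933)) + O(-34))/(k(-101) + 7839) = ((-15395 - 1*(-6933)) - 34)/(1/199 + 7839) = ((-15395 + 6933) - 34)/(1559962/199) = (-8462 - 34)*(199/1559962) = -8496*199/1559962 = -845352/779981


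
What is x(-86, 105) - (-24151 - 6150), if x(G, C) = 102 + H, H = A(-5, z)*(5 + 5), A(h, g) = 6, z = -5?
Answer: 30463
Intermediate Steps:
H = 60 (H = 6*(5 + 5) = 6*10 = 60)
x(G, C) = 162 (x(G, C) = 102 + 60 = 162)
x(-86, 105) - (-24151 - 6150) = 162 - (-24151 - 6150) = 162 - 1*(-30301) = 162 + 30301 = 30463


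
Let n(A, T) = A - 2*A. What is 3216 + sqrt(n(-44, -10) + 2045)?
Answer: 3216 + sqrt(2089) ≈ 3261.7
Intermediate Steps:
n(A, T) = -A
3216 + sqrt(n(-44, -10) + 2045) = 3216 + sqrt(-1*(-44) + 2045) = 3216 + sqrt(44 + 2045) = 3216 + sqrt(2089)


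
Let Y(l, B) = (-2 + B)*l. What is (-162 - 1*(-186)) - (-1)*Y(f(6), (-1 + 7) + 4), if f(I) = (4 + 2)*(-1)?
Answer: -24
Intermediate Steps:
f(I) = -6 (f(I) = 6*(-1) = -6)
Y(l, B) = l*(-2 + B)
(-162 - 1*(-186)) - (-1)*Y(f(6), (-1 + 7) + 4) = (-162 - 1*(-186)) - (-1)*(-6*(-2 + ((-1 + 7) + 4))) = (-162 + 186) - (-1)*(-6*(-2 + (6 + 4))) = 24 - (-1)*(-6*(-2 + 10)) = 24 - (-1)*(-6*8) = 24 - (-1)*(-48) = 24 - 1*48 = 24 - 48 = -24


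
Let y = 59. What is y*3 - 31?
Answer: 146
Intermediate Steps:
y*3 - 31 = 59*3 - 31 = 177 - 31 = 146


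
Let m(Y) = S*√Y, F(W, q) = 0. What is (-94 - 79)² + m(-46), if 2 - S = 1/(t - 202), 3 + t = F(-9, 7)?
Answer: 29929 + 411*I*√46/205 ≈ 29929.0 + 13.598*I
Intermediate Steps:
t = -3 (t = -3 + 0 = -3)
S = 411/205 (S = 2 - 1/(-3 - 202) = 2 - 1/(-205) = 2 - 1*(-1/205) = 2 + 1/205 = 411/205 ≈ 2.0049)
m(Y) = 411*√Y/205
(-94 - 79)² + m(-46) = (-94 - 79)² + 411*√(-46)/205 = (-173)² + 411*(I*√46)/205 = 29929 + 411*I*√46/205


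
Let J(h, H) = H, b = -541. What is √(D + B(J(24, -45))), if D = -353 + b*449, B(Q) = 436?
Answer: I*√242826 ≈ 492.77*I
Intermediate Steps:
D = -243262 (D = -353 - 541*449 = -353 - 242909 = -243262)
√(D + B(J(24, -45))) = √(-243262 + 436) = √(-242826) = I*√242826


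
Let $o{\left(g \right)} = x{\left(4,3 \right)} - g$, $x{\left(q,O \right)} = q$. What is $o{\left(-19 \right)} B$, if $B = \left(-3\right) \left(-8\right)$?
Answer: $552$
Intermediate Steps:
$B = 24$
$o{\left(g \right)} = 4 - g$
$o{\left(-19 \right)} B = \left(4 - -19\right) 24 = \left(4 + 19\right) 24 = 23 \cdot 24 = 552$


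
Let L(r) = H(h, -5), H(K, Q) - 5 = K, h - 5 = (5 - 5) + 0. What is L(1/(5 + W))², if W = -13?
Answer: 100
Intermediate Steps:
h = 5 (h = 5 + ((5 - 5) + 0) = 5 + (0 + 0) = 5 + 0 = 5)
H(K, Q) = 5 + K
L(r) = 10 (L(r) = 5 + 5 = 10)
L(1/(5 + W))² = 10² = 100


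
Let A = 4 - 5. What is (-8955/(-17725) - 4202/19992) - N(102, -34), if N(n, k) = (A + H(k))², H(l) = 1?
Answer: 10454791/35435820 ≈ 0.29503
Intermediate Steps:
A = -1
N(n, k) = 0 (N(n, k) = (-1 + 1)² = 0² = 0)
(-8955/(-17725) - 4202/19992) - N(102, -34) = (-8955/(-17725) - 4202/19992) - 1*0 = (-8955*(-1/17725) - 4202*1/19992) + 0 = (1791/3545 - 2101/9996) + 0 = 10454791/35435820 + 0 = 10454791/35435820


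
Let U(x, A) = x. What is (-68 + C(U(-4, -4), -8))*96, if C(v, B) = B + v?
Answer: -7680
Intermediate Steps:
(-68 + C(U(-4, -4), -8))*96 = (-68 + (-8 - 4))*96 = (-68 - 12)*96 = -80*96 = -7680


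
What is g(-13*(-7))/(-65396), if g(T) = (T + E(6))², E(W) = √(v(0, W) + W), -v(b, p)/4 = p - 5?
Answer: -(91 + √2)²/65396 ≈ -0.13059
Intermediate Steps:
v(b, p) = 20 - 4*p (v(b, p) = -4*(p - 5) = -4*(-5 + p) = 20 - 4*p)
E(W) = √(20 - 3*W) (E(W) = √((20 - 4*W) + W) = √(20 - 3*W))
g(T) = (T + √2)² (g(T) = (T + √(20 - 3*6))² = (T + √(20 - 18))² = (T + √2)²)
g(-13*(-7))/(-65396) = (-13*(-7) + √2)²/(-65396) = (91 + √2)²*(-1/65396) = -(91 + √2)²/65396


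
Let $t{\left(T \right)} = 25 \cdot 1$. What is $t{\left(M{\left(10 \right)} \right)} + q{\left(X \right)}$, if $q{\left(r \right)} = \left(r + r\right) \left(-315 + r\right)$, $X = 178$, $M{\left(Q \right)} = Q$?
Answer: $-48747$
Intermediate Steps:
$t{\left(T \right)} = 25$
$q{\left(r \right)} = 2 r \left(-315 + r\right)$
$t{\left(M{\left(10 \right)} \right)} + q{\left(X \right)} = 25 + 2 \cdot 178 \left(-315 + 178\right) = 25 + 2 \cdot 178 \left(-137\right) = 25 - 48772 = -48747$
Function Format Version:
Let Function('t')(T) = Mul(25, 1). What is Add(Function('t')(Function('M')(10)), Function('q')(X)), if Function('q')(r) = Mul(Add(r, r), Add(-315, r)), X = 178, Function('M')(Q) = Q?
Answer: -48747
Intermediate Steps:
Function('t')(T) = 25
Function('q')(r) = Mul(2, r, Add(-315, r)) (Function('q')(r) = Mul(Mul(2, r), Add(-315, r)) = Mul(2, r, Add(-315, r)))
Add(Function('t')(Function('M')(10)), Function('q')(X)) = Add(25, Mul(2, 178, Add(-315, 178))) = Add(25, Mul(2, 178, -137)) = Add(25, -48772) = -48747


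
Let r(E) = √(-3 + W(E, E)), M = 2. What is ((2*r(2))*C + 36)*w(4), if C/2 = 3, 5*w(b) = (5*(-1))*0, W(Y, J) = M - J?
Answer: 0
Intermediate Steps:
W(Y, J) = 2 - J
w(b) = 0 (w(b) = ((5*(-1))*0)/5 = (-5*0)/5 = (⅕)*0 = 0)
r(E) = √(-1 - E) (r(E) = √(-3 + (2 - E)) = √(-1 - E))
C = 6 (C = 2*3 = 6)
((2*r(2))*C + 36)*w(4) = ((2*√(-1 - 1*2))*6 + 36)*0 = ((2*√(-1 - 2))*6 + 36)*0 = ((2*√(-3))*6 + 36)*0 = ((2*(I*√3))*6 + 36)*0 = ((2*I*√3)*6 + 36)*0 = (12*I*√3 + 36)*0 = (36 + 12*I*√3)*0 = 0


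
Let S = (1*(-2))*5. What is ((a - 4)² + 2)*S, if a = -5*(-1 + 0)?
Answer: -30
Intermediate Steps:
a = 5 (a = -5*(-1) = 5)
S = -10 (S = -2*5 = -10)
((a - 4)² + 2)*S = ((5 - 4)² + 2)*(-10) = (1² + 2)*(-10) = (1 + 2)*(-10) = 3*(-10) = -30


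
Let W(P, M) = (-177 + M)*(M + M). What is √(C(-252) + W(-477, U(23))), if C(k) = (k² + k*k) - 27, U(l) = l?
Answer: √119897 ≈ 346.26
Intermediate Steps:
W(P, M) = 2*M*(-177 + M) (W(P, M) = (-177 + M)*(2*M) = 2*M*(-177 + M))
C(k) = -27 + 2*k² (C(k) = (k² + k²) - 27 = 2*k² - 27 = -27 + 2*k²)
√(C(-252) + W(-477, U(23))) = √((-27 + 2*(-252)²) + 2*23*(-177 + 23)) = √((-27 + 2*63504) + 2*23*(-154)) = √((-27 + 127008) - 7084) = √(126981 - 7084) = √119897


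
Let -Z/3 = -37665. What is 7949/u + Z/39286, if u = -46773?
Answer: 4972830721/1837524078 ≈ 2.7063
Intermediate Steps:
Z = 112995 (Z = -3*(-37665) = 112995)
7949/u + Z/39286 = 7949/(-46773) + 112995/39286 = 7949*(-1/46773) + 112995*(1/39286) = -7949/46773 + 112995/39286 = 4972830721/1837524078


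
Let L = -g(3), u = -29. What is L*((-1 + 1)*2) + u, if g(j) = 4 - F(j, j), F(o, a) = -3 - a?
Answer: -29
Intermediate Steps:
g(j) = 7 + j (g(j) = 4 - (-3 - j) = 4 + (3 + j) = 7 + j)
L = -10 (L = -(7 + 3) = -1*10 = -10)
L*((-1 + 1)*2) + u = -10*(-1 + 1)*2 - 29 = -0*2 - 29 = -10*0 - 29 = 0 - 29 = -29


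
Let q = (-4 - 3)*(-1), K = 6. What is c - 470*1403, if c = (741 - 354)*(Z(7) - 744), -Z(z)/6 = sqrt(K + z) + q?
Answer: -963592 - 2322*sqrt(13) ≈ -9.7196e+5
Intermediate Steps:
q = 7 (q = -7*(-1) = 7)
Z(z) = -42 - 6*sqrt(6 + z) (Z(z) = -6*(sqrt(6 + z) + 7) = -6*(7 + sqrt(6 + z)) = -42 - 6*sqrt(6 + z))
c = -304182 - 2322*sqrt(13) (c = (741 - 354)*((-42 - 6*sqrt(6 + 7)) - 744) = 387*((-42 - 6*sqrt(13)) - 744) = 387*(-786 - 6*sqrt(13)) = -304182 - 2322*sqrt(13) ≈ -3.1255e+5)
c - 470*1403 = (-304182 - 2322*sqrt(13)) - 470*1403 = (-304182 - 2322*sqrt(13)) - 659410 = -963592 - 2322*sqrt(13)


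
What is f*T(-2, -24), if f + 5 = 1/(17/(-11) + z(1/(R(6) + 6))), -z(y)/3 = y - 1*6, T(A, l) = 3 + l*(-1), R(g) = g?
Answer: -95067/713 ≈ -133.33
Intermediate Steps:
T(A, l) = 3 - l
z(y) = 18 - 3*y (z(y) = -3*(y - 1*6) = -3*(y - 6) = -3*(-6 + y) = 18 - 3*y)
f = -3521/713 (f = -5 + 1/(17/(-11) + (18 - 3/(6 + 6))) = -5 + 1/(17*(-1/11) + (18 - 3/12)) = -5 + 1/(-17/11 + (18 - 3*1/12)) = -5 + 1/(-17/11 + (18 - 1/4)) = -5 + 1/(-17/11 + 71/4) = -5 + 1/(713/44) = -5 + 44/713 = -3521/713 ≈ -4.9383)
f*T(-2, -24) = -3521*(3 - 1*(-24))/713 = -3521*(3 + 24)/713 = -3521/713*27 = -95067/713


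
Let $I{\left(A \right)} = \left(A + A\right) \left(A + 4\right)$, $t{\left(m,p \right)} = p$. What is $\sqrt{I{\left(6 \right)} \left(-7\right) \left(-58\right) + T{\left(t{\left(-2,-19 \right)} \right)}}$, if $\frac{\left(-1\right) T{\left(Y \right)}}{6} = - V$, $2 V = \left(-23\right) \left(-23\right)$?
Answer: $\sqrt{50307} \approx 224.29$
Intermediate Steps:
$V = \frac{529}{2}$ ($V = \frac{\left(-23\right) \left(-23\right)}{2} = \frac{1}{2} \cdot 529 = \frac{529}{2} \approx 264.5$)
$I{\left(A \right)} = 2 A \left(4 + A\right)$
$T{\left(Y \right)} = 1587$ ($T{\left(Y \right)} = - 6 \left(\left(-1\right) \frac{529}{2}\right) = \left(-6\right) \left(- \frac{529}{2}\right) = 1587$)
$\sqrt{I{\left(6 \right)} \left(-7\right) \left(-58\right) + T{\left(t{\left(-2,-19 \right)} \right)}} = \sqrt{2 \cdot 6 \left(4 + 6\right) \left(-7\right) \left(-58\right) + 1587} = \sqrt{2 \cdot 6 \cdot 10 \left(-7\right) \left(-58\right) + 1587} = \sqrt{120 \left(-7\right) \left(-58\right) + 1587} = \sqrt{\left(-840\right) \left(-58\right) + 1587} = \sqrt{48720 + 1587} = \sqrt{50307}$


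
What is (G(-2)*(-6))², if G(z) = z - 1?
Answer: 324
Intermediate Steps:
G(z) = -1 + z
(G(-2)*(-6))² = ((-1 - 2)*(-6))² = (-3*(-6))² = 18² = 324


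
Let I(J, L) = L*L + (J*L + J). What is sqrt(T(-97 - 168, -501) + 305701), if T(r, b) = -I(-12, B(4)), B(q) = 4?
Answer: sqrt(305745) ≈ 552.94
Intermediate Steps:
I(J, L) = J + L**2 + J*L (I(J, L) = L**2 + (J + J*L) = J + L**2 + J*L)
T(r, b) = 44 (T(r, b) = -(-12 + 4**2 - 12*4) = -(-12 + 16 - 48) = -1*(-44) = 44)
sqrt(T(-97 - 168, -501) + 305701) = sqrt(44 + 305701) = sqrt(305745)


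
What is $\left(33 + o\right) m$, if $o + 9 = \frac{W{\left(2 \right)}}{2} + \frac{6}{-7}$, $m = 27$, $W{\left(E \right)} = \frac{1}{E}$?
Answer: $\frac{17685}{28} \approx 631.61$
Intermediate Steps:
$o = - \frac{269}{28}$ ($o = -9 + \left(\frac{1}{2 \cdot 2} + \frac{6}{-7}\right) = -9 + \left(\frac{1}{2} \cdot \frac{1}{2} + 6 \left(- \frac{1}{7}\right)\right) = -9 + \left(\frac{1}{4} - \frac{6}{7}\right) = -9 - \frac{17}{28} = - \frac{269}{28} \approx -9.6071$)
$\left(33 + o\right) m = \left(33 - \frac{269}{28}\right) 27 = \frac{655}{28} \cdot 27 = \frac{17685}{28}$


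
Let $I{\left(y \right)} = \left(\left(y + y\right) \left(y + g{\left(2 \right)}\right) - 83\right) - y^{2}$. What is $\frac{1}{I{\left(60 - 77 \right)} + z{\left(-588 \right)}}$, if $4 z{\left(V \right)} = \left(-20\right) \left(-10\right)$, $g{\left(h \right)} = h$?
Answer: $\frac{1}{188} \approx 0.0053191$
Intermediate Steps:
$z{\left(V \right)} = 50$ ($z{\left(V \right)} = \frac{\left(-20\right) \left(-10\right)}{4} = \frac{1}{4} \cdot 200 = 50$)
$I{\left(y \right)} = -83 - y^{2} + 2 y \left(2 + y\right)$ ($I{\left(y \right)} = \left(\left(y + y\right) \left(y + 2\right) - 83\right) - y^{2} = \left(2 y \left(2 + y\right) - 83\right) - y^{2} = \left(-83 + 2 y \left(2 + y\right)\right) - y^{2} = -83 - y^{2} + 2 y \left(2 + y\right)$)
$\frac{1}{I{\left(60 - 77 \right)} + z{\left(-588 \right)}} = \frac{1}{\left(-83 + \left(60 - 77\right)^{2} + 4 \left(60 - 77\right)\right) + 50} = \frac{1}{\left(-83 + \left(-17\right)^{2} + 4 \left(-17\right)\right) + 50} = \frac{1}{\left(-83 + 289 - 68\right) + 50} = \frac{1}{138 + 50} = \frac{1}{188}$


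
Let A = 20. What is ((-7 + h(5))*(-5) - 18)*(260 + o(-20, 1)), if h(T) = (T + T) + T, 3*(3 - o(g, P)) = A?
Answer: -44602/3 ≈ -14867.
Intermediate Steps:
o(g, P) = -11/3 (o(g, P) = 3 - ⅓*20 = 3 - 20/3 = -11/3)
h(T) = 3*T (h(T) = 2*T + T = 3*T)
((-7 + h(5))*(-5) - 18)*(260 + o(-20, 1)) = ((-7 + 3*5)*(-5) - 18)*(260 - 11/3) = ((-7 + 15)*(-5) - 18)*(769/3) = (8*(-5) - 18)*(769/3) = (-40 - 18)*(769/3) = -58*769/3 = -44602/3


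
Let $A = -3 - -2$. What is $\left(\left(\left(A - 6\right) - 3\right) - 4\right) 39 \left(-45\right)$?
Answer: $24570$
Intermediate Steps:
$A = -1$ ($A = -3 + 2 = -1$)
$\left(\left(\left(A - 6\right) - 3\right) - 4\right) 39 \left(-45\right) = \left(\left(\left(-1 - 6\right) - 3\right) - 4\right) 39 \left(-45\right) = \left(\left(-7 - 3\right) - 4\right) 39 \left(-45\right) = \left(-10 - 4\right) 39 \left(-45\right) = \left(-14\right) 39 \left(-45\right) = \left(-546\right) \left(-45\right) = 24570$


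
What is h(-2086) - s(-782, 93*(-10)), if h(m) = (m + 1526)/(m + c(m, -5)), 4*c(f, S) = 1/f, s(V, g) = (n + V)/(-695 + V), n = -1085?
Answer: -5118947583/5141609809 ≈ -0.99559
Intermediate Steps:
s(V, g) = (-1085 + V)/(-695 + V)
c(f, S) = 1/(4*f)
h(m) = (1526 + m)/(m + 1/(4*m)) (h(m) = (m + 1526)/(m + 1/(4*m)) = (1526 + m)/(m + 1/(4*m)))
h(-2086) - s(-782, 93*(-10)) = 4*(-2086)*(1526 - 2086)/(1 + 4*(-2086)**2) - (-1085 - 782)/(-695 - 782) = 4*(-2086)*(-560)/(1 + 4*4351396) - (-1867)/(-1477) = 4*(-2086)*(-560)/(1 + 17405584) - (-1)*(-1867)/1477 = 4*(-2086)*(-560)/17405585 - 1*1867/1477 = 4*(-2086)*(1/17405585)*(-560) - 1867/1477 = 934528/3481117 - 1867/1477 = -5118947583/5141609809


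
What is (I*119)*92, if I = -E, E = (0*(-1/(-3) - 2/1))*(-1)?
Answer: 0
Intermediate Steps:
E = 0 (E = (0*(-1*(-⅓) - 2*1))*(-1) = (0*(⅓ - 2))*(-1) = (0*(-5/3))*(-1) = 0*(-1) = 0)
I = 0 (I = -1*0 = 0)
(I*119)*92 = (0*119)*92 = 0*92 = 0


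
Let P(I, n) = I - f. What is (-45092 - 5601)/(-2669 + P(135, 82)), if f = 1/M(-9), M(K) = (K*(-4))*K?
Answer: 16424532/821015 ≈ 20.005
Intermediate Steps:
M(K) = -4*K² (M(K) = (-4*K)*K = -4*K²)
f = -1/324 (f = 1/(-4*(-9)²) = 1/(-4*81) = 1/(-324) = -1/324 ≈ -0.0030864)
P(I, n) = 1/324 + I (P(I, n) = I - 1*(-1/324) = I + 1/324 = 1/324 + I)
(-45092 - 5601)/(-2669 + P(135, 82)) = (-45092 - 5601)/(-2669 + (1/324 + 135)) = -50693/(-2669 + 43741/324) = -50693/(-821015/324) = -50693*(-324/821015) = 16424532/821015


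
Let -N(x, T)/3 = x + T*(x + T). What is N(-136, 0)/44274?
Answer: 68/7379 ≈ 0.0092153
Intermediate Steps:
N(x, T) = -3*x - 3*T*(T + x) (N(x, T) = -3*(x + T*(x + T)) = -3*(x + T*(T + x)) = -3*x - 3*T*(T + x))
N(-136, 0)/44274 = (-3*(-136) - 3*0**2 - 3*0*(-136))/44274 = (408 - 3*0 + 0)*(1/44274) = (408 + 0 + 0)*(1/44274) = 408*(1/44274) = 68/7379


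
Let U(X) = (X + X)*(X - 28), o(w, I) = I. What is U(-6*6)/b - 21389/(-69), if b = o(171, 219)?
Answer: 1667381/5037 ≈ 331.03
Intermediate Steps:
U(X) = 2*X*(-28 + X) (U(X) = (2*X)*(-28 + X) = 2*X*(-28 + X))
b = 219
U(-6*6)/b - 21389/(-69) = (2*(-6*6)*(-28 - 6*6))/219 - 21389/(-69) = (2*(-36)*(-28 - 36))*(1/219) - 21389*(-1/69) = (2*(-36)*(-64))*(1/219) + 21389/69 = 4608*(1/219) + 21389/69 = 1536/73 + 21389/69 = 1667381/5037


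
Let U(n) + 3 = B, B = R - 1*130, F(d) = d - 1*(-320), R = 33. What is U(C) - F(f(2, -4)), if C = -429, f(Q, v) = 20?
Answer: -440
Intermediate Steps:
F(d) = 320 + d (F(d) = d + 320 = 320 + d)
B = -97 (B = 33 - 1*130 = 33 - 130 = -97)
U(n) = -100 (U(n) = -3 - 97 = -100)
U(C) - F(f(2, -4)) = -100 - (320 + 20) = -100 - 1*340 = -100 - 340 = -440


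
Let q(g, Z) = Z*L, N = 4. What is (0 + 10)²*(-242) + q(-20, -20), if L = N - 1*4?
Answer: -24200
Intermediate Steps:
L = 0 (L = 4 - 1*4 = 4 - 4 = 0)
q(g, Z) = 0 (q(g, Z) = Z*0 = 0)
(0 + 10)²*(-242) + q(-20, -20) = (0 + 10)²*(-242) + 0 = 10²*(-242) + 0 = 100*(-242) + 0 = -24200 + 0 = -24200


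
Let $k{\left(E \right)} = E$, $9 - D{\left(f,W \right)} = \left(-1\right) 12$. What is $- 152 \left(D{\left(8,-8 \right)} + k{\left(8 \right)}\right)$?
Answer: $-4408$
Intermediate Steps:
$D{\left(f,W \right)} = 21$ ($D{\left(f,W \right)} = 9 - \left(-1\right) 12 = 9 - -12 = 9 + 12 = 21$)
$- 152 \left(D{\left(8,-8 \right)} + k{\left(8 \right)}\right) = - 152 \left(21 + 8\right) = \left(-152\right) 29 = -4408$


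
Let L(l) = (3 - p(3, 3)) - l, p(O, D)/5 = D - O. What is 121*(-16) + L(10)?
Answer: -1943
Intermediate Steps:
p(O, D) = -5*O + 5*D (p(O, D) = 5*(D - O) = -5*O + 5*D)
L(l) = 3 - l (L(l) = (3 - (-5*3 + 5*3)) - l = (3 - (-15 + 15)) - l = (3 - 1*0) - l = (3 + 0) - l = 3 - l)
121*(-16) + L(10) = 121*(-16) + (3 - 1*10) = -1936 + (3 - 10) = -1936 - 7 = -1943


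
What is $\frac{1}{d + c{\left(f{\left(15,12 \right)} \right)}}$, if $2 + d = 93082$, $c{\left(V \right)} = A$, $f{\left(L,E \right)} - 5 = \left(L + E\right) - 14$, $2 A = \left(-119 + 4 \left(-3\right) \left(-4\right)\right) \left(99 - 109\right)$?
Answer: $\frac{1}{93435} \approx 1.0703 \cdot 10^{-5}$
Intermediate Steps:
$A = 355$ ($A = \frac{\left(-119 + 4 \left(-3\right) \left(-4\right)\right) \left(99 - 109\right)}{2} = \frac{\left(-119 - -48\right) \left(-10\right)}{2} = \frac{\left(-119 + 48\right) \left(-10\right)}{2} = \frac{\left(-71\right) \left(-10\right)}{2} = \frac{1}{2} \cdot 710 = 355$)
$f{\left(L,E \right)} = -9 + E + L$ ($f{\left(L,E \right)} = 5 - \left(14 - E - L\right) = 5 + \left(-14 + E + L\right) = -9 + E + L$)
$c{\left(V \right)} = 355$
$d = 93080$ ($d = -2 + 93082 = 93080$)
$\frac{1}{d + c{\left(f{\left(15,12 \right)} \right)}} = \frac{1}{93080 + 355} = \frac{1}{93435}$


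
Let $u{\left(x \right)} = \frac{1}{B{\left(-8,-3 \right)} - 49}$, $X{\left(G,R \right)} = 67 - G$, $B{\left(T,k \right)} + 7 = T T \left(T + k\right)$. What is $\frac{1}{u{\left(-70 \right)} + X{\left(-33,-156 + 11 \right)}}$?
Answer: $\frac{760}{75999} \approx 0.01$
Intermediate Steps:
$B{\left(T,k \right)} = -7 + T^{2} \left(T + k\right)$ ($B{\left(T,k \right)} = -7 + T T \left(T + k\right) = -7 + T^{2} \left(T + k\right)$)
$u{\left(x \right)} = - \frac{1}{760}$ ($u{\left(x \right)} = \frac{1}{\left(-7 + \left(-8\right)^{3} - 3 \left(-8\right)^{2}\right) - 49} = \frac{1}{\left(-7 - 512 - 192\right) - 49} = \frac{1}{-711 - 49} = \frac{1}{-760} = - \frac{1}{760}$)
$\frac{1}{u{\left(-70 \right)} + X{\left(-33,-156 + 11 \right)}} = \frac{1}{- \frac{1}{760} + \left(67 - -33\right)} = \frac{1}{- \frac{1}{760} + \left(67 + 33\right)} = \frac{1}{- \frac{1}{760} + 100} = \frac{1}{\frac{75999}{760}} = \frac{760}{75999}$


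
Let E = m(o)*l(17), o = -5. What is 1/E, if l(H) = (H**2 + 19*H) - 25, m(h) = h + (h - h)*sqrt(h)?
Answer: -1/2935 ≈ -0.00034072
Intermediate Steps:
m(h) = h (m(h) = h + 0*sqrt(h) = h + 0 = h)
l(H) = -25 + H**2 + 19*H
E = -2935 (E = -5*(-25 + 17**2 + 19*17) = -5*(-25 + 289 + 323) = -5*587 = -2935)
1/E = 1/(-2935) = -1/2935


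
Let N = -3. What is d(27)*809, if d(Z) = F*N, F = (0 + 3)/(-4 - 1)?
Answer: 7281/5 ≈ 1456.2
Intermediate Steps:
F = -⅗ (F = 3/(-5) = 3*(-⅕) = -⅗ ≈ -0.60000)
d(Z) = 9/5 (d(Z) = -⅗*(-3) = 9/5)
d(27)*809 = (9/5)*809 = 7281/5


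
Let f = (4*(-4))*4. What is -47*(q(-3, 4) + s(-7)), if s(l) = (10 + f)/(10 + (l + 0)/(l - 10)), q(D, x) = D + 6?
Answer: 6063/59 ≈ 102.76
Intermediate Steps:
q(D, x) = 6 + D
f = -64 (f = -16*4 = -64)
s(l) = -54/(10 + l/(-10 + l)) (s(l) = (10 - 64)/(10 + (l + 0)/(l - 10)) = -54/(10 + l/(-10 + l)))
-47*(q(-3, 4) + s(-7)) = -47*((6 - 3) + 54*(10 - 1*(-7))/(-100 + 11*(-7))) = -47*(3 + 54*(10 + 7)/(-100 - 77)) = -47*(3 + 54*17/(-177)) = -47*(3 + 54*(-1/177)*17) = -47*(3 - 306/59) = -47*(-129/59) = 6063/59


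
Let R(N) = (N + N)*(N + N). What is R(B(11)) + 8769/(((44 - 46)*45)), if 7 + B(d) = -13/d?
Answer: 618317/3630 ≈ 170.34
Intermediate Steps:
B(d) = -7 - 13/d
R(N) = 4*N² (R(N) = (2*N)*(2*N) = 4*N²)
R(B(11)) + 8769/(((44 - 46)*45)) = 4*(-7 - 13/11)² + 8769/(((44 - 46)*45)) = 4*(-7 - 13*1/11)² + 8769/((-2*45)) = 4*(-7 - 13/11)² + 8769/(-90) = 4*(-90/11)² + 8769*(-1/90) = 4*(8100/121) - 2923/30 = 32400/121 - 2923/30 = 618317/3630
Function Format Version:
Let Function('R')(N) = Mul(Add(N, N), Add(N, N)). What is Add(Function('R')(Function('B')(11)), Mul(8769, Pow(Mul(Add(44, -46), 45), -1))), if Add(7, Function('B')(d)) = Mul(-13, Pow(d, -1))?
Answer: Rational(618317, 3630) ≈ 170.34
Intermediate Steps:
Function('B')(d) = Add(-7, Mul(-13, Pow(d, -1)))
Function('R')(N) = Mul(4, Pow(N, 2)) (Function('R')(N) = Mul(Mul(2, N), Mul(2, N)) = Mul(4, Pow(N, 2)))
Add(Function('R')(Function('B')(11)), Mul(8769, Pow(Mul(Add(44, -46), 45), -1))) = Add(Mul(4, Pow(Add(-7, Mul(-13, Pow(11, -1))), 2)), Mul(8769, Pow(Mul(Add(44, -46), 45), -1))) = Add(Mul(4, Pow(Add(-7, Mul(-13, Rational(1, 11))), 2)), Mul(8769, Pow(Mul(-2, 45), -1))) = Add(Mul(4, Pow(Add(-7, Rational(-13, 11)), 2)), Mul(8769, Pow(-90, -1))) = Add(Mul(4, Pow(Rational(-90, 11), 2)), Mul(8769, Rational(-1, 90))) = Add(Mul(4, Rational(8100, 121)), Rational(-2923, 30)) = Add(Rational(32400, 121), Rational(-2923, 30)) = Rational(618317, 3630)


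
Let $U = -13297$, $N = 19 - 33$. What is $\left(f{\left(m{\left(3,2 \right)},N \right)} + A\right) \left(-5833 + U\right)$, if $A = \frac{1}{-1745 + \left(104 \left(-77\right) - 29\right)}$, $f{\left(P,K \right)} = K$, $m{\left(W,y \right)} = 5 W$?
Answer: $\frac{1309917185}{4891} \approx 2.6782 \cdot 10^{5}$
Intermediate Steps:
$N = -14$ ($N = 19 - 33 = -14$)
$A = - \frac{1}{9782}$ ($A = \frac{1}{-1745 - 8037} = \frac{1}{-9782} = - \frac{1}{9782} \approx -0.00010223$)
$\left(f{\left(m{\left(3,2 \right)},N \right)} + A\right) \left(-5833 + U\right) = \left(-14 - \frac{1}{9782}\right) \left(-5833 - 13297\right) = \left(- \frac{136949}{9782}\right) \left(-19130\right) = \frac{1309917185}{4891}$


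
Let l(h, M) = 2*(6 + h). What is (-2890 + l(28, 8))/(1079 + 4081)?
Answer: -1411/2580 ≈ -0.54690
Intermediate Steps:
l(h, M) = 12 + 2*h
(-2890 + l(28, 8))/(1079 + 4081) = (-2890 + (12 + 2*28))/(1079 + 4081) = (-2890 + (12 + 56))/5160 = (-2890 + 68)*(1/5160) = -2822*1/5160 = -1411/2580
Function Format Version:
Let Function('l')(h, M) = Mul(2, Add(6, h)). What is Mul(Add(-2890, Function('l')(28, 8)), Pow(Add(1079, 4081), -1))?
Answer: Rational(-1411, 2580) ≈ -0.54690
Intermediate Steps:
Function('l')(h, M) = Add(12, Mul(2, h))
Mul(Add(-2890, Function('l')(28, 8)), Pow(Add(1079, 4081), -1)) = Mul(Add(-2890, Add(12, Mul(2, 28))), Pow(Add(1079, 4081), -1)) = Mul(Add(-2890, Add(12, 56)), Pow(5160, -1)) = Mul(Add(-2890, 68), Rational(1, 5160)) = Mul(-2822, Rational(1, 5160)) = Rational(-1411, 2580)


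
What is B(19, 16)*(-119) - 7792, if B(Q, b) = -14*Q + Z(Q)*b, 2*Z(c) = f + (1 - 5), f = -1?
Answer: 28622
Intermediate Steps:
Z(c) = -5/2 (Z(c) = (-1 + (1 - 5))/2 = (-1 - 4)/2 = (½)*(-5) = -5/2)
B(Q, b) = -14*Q - 5*b/2
B(19, 16)*(-119) - 7792 = (-14*19 - 5/2*16)*(-119) - 7792 = (-266 - 40)*(-119) - 7792 = -306*(-119) - 7792 = 36414 - 7792 = 28622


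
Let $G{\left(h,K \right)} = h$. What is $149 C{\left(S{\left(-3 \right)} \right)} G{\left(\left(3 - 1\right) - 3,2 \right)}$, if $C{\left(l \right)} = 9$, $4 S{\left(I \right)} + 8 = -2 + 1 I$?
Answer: $-1341$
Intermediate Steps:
$S{\left(I \right)} = - \frac{5}{2} + \frac{I}{4}$ ($S{\left(I \right)} = -2 + \frac{-2 + 1 I}{4} = -2 + \frac{-2 + I}{4} = -2 + \left(- \frac{1}{2} + \frac{I}{4}\right) = - \frac{5}{2} + \frac{I}{4}$)
$149 C{\left(S{\left(-3 \right)} \right)} G{\left(\left(3 - 1\right) - 3,2 \right)} = 149 \cdot 9 \left(\left(3 - 1\right) - 3\right) = 1341 \left(2 - 3\right) = 1341 \left(-1\right) = -1341$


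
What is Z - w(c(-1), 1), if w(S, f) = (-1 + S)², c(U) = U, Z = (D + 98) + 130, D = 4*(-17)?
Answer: 156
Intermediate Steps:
D = -68
Z = 160 (Z = (-68 + 98) + 130 = 30 + 130 = 160)
Z - w(c(-1), 1) = 160 - (-1 - 1)² = 160 - 1*(-2)² = 160 - 1*4 = 160 - 4 = 156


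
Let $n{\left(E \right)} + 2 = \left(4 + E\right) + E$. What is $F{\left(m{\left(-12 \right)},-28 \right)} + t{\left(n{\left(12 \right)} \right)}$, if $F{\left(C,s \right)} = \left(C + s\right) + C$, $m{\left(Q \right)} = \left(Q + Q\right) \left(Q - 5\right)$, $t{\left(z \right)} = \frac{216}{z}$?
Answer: $\frac{10352}{13} \approx 796.31$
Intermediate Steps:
$n{\left(E \right)} = 2 + 2 E$ ($n{\left(E \right)} = -2 + \left(\left(4 + E\right) + E\right) = -2 + \left(4 + 2 E\right) = 2 + 2 E$)
$m{\left(Q \right)} = 2 Q \left(-5 + Q\right)$
$F{\left(C,s \right)} = s + 2 C$
$F{\left(m{\left(-12 \right)},-28 \right)} + t{\left(n{\left(12 \right)} \right)} = \left(-28 + 2 \cdot 2 \left(-12\right) \left(-5 - 12\right)\right) + \frac{216}{2 + 2 \cdot 12} = \left(-28 + 2 \cdot 2 \left(-12\right) \left(-17\right)\right) + \frac{216}{2 + 24} = \left(-28 + 2 \cdot 408\right) + \frac{216}{26} = \left(-28 + 816\right) + 216 \cdot \frac{1}{26} = 788 + \frac{108}{13} = \frac{10352}{13}$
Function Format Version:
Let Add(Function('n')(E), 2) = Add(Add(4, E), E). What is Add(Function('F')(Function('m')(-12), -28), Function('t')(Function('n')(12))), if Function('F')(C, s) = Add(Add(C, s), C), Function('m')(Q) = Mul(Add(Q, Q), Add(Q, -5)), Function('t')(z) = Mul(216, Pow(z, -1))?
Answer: Rational(10352, 13) ≈ 796.31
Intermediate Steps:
Function('n')(E) = Add(2, Mul(2, E)) (Function('n')(E) = Add(-2, Add(Add(4, E), E)) = Add(-2, Add(4, Mul(2, E))) = Add(2, Mul(2, E)))
Function('m')(Q) = Mul(2, Q, Add(-5, Q)) (Function('m')(Q) = Mul(Mul(2, Q), Add(-5, Q)) = Mul(2, Q, Add(-5, Q)))
Function('F')(C, s) = Add(s, Mul(2, C))
Add(Function('F')(Function('m')(-12), -28), Function('t')(Function('n')(12))) = Add(Add(-28, Mul(2, Mul(2, -12, Add(-5, -12)))), Mul(216, Pow(Add(2, Mul(2, 12)), -1))) = Add(Add(-28, Mul(2, Mul(2, -12, -17))), Mul(216, Pow(Add(2, 24), -1))) = Add(Add(-28, Mul(2, 408)), Mul(216, Pow(26, -1))) = Add(Add(-28, 816), Mul(216, Rational(1, 26))) = Add(788, Rational(108, 13)) = Rational(10352, 13)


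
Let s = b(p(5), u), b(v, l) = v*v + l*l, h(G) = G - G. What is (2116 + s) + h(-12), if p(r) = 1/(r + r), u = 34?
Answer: 327201/100 ≈ 3272.0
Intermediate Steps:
h(G) = 0
p(r) = 1/(2*r)
b(v, l) = l**2 + v**2 (b(v, l) = v**2 + l**2 = l**2 + v**2)
s = 115601/100 (s = 34**2 + ((1/2)/5)**2 = 1156 + ((1/2)*(1/5))**2 = 1156 + (1/10)**2 = 1156 + 1/100 = 115601/100 ≈ 1156.0)
(2116 + s) + h(-12) = (2116 + 115601/100) + 0 = 327201/100 + 0 = 327201/100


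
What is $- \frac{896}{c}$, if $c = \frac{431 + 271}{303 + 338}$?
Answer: $- \frac{287168}{351} \approx -818.14$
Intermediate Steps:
$c = \frac{702}{641} \approx 1.0952$
$- \frac{896}{c} = - \frac{896}{\frac{702}{641}} = \left(-896\right) \frac{641}{702} = - \frac{287168}{351}$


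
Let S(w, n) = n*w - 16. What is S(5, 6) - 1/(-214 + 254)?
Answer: 559/40 ≈ 13.975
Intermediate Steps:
S(w, n) = -16 + n*w
S(5, 6) - 1/(-214 + 254) = (-16 + 6*5) - 1/(-214 + 254) = (-16 + 30) - 1/40 = 14 - 1*1/40 = 14 - 1/40 = 559/40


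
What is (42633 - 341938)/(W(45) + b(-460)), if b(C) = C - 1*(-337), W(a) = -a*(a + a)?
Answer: 299305/4173 ≈ 71.724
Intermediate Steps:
W(a) = -2*a² (W(a) = -a*2*a = -2*a²)
b(C) = 337 + C (b(C) = C + 337 = 337 + C)
(42633 - 341938)/(W(45) + b(-460)) = (42633 - 341938)/(-2*45² + (337 - 460)) = -299305/(-2*2025 - 123) = -299305/(-4050 - 123) = -299305/(-4173) = -299305*(-1/4173) = 299305/4173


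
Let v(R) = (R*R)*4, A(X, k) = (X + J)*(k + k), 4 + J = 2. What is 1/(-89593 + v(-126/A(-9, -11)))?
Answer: -14641/1311715237 ≈ -1.1162e-5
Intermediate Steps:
J = -2 (J = -4 + 2 = -2)
A(X, k) = 2*k*(-2 + X) (A(X, k) = (X - 2)*(k + k) = (-2 + X)*(2*k) = 2*k*(-2 + X))
v(R) = 4*R² (v(R) = R²*4 = 4*R²)
1/(-89593 + v(-126/A(-9, -11))) = 1/(-89593 + 4*(-126*(-1/(22*(-2 - 9))))²) = 1/(-89593 + 4*(-126/(2*(-11)*(-11)))²) = 1/(-89593 + 4*(-126/242)²) = 1/(-89593 + 4*(-126*1/242)²) = 1/(-89593 + 4*(-63/121)²) = 1/(-89593 + 4*(3969/14641)) = 1/(-89593 + 15876/14641) = 1/(-1311715237/14641) = -14641/1311715237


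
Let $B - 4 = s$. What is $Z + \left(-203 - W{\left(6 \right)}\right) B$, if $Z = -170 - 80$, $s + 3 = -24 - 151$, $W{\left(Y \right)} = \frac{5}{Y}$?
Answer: $35217$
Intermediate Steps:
$s = -178$ ($s = -3 - 175 = -178$)
$B = -174$ ($B = 4 - 178 = -174$)
$Z = -250$
$Z + \left(-203 - W{\left(6 \right)}\right) B = -250 + \left(-203 - \frac{5}{6}\right) \left(-174\right) = -250 - -35467 = -250 + 35467 = 35217$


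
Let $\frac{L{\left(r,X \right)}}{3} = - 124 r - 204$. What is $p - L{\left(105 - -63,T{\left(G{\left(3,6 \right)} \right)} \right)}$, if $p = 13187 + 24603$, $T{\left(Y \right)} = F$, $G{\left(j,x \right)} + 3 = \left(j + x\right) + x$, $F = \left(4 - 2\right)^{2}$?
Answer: $100898$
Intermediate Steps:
$F = 4$ ($F = 2^{2} = 4$)
$G{\left(j,x \right)} = -3 + j + 2 x$ ($G{\left(j,x \right)} = -3 + \left(\left(j + x\right) + x\right) = -3 + \left(j + 2 x\right) = -3 + j + 2 x$)
$T{\left(Y \right)} = 4$
$L{\left(r,X \right)} = -612 - 372 r$ ($L{\left(r,X \right)} = 3 \left(- 124 r - 204\right) = 3 \left(-204 - 124 r\right) = -612 - 372 r$)
$p = 37790$
$p - L{\left(105 - -63,T{\left(G{\left(3,6 \right)} \right)} \right)} = 37790 - \left(-612 - 372 \left(105 - -63\right)\right) = 37790 - \left(-612 - 372 \left(105 + 63\right)\right) = 37790 - \left(-612 - 62496\right) = 37790 - -63108 = 37790 + 63108 = 100898$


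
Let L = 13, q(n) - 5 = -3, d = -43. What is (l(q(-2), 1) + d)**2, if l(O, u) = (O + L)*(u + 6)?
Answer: 3844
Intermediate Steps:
q(n) = 2 (q(n) = 5 - 3 = 2)
l(O, u) = (6 + u)*(13 + O) (l(O, u) = (O + 13)*(u + 6) = (13 + O)*(6 + u) = (6 + u)*(13 + O))
(l(q(-2), 1) + d)**2 = ((78 + 6*2 + 13*1 + 2*1) - 43)**2 = ((78 + 12 + 13 + 2) - 43)**2 = (105 - 43)**2 = 62**2 = 3844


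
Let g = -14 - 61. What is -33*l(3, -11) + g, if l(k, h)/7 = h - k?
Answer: 3159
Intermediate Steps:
g = -75
l(k, h) = -7*k + 7*h (l(k, h) = 7*(h - k) = -7*k + 7*h)
-33*l(3, -11) + g = -33*(-7*3 + 7*(-11)) - 75 = -33*(-21 - 77) - 75 = -33*(-98) - 75 = 3234 - 75 = 3159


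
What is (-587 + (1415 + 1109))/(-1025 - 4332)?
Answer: -1937/5357 ≈ -0.36158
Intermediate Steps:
(-587 + (1415 + 1109))/(-1025 - 4332) = (-587 + 2524)/(-5357) = 1937*(-1/5357) = -1937/5357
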